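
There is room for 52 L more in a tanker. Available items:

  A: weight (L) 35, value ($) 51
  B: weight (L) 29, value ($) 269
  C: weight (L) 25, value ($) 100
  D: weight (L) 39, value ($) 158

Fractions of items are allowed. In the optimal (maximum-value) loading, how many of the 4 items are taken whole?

Sort by value per unit weight and fill in that order.
Ratios (sorted): B 9.28, D 4.05, C 4.00, A 1.46
take B (29 @ 269); take 23/39 of D → 93.18. Capacity used 52/52.
1 item(s) taken whole; one partial (take 23/39 of D).

1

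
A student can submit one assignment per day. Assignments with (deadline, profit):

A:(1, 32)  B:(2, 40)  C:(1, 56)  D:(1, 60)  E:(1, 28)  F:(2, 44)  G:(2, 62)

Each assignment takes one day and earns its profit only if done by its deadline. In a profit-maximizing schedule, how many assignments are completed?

Take jobs in profit order; each goes to the latest open slot no later than its deadline.
Profit order: G=62 D=60 C=56 F=44 B=40 A=32 E=28
Assign: G→slot 2, D→slot 1, C skipped, F skipped, B skipped, A skipped, E skipped.
Slots: [1:D] [2:G]
2 of 7 scheduled.

2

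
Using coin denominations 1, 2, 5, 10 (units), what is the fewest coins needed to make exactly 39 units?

Greedy: take as many of the largest coin as possible, then repeat with the remainder.
39 = 3×10 + 1×5 + 2×2
Total coins = 3 + 1 + 2 = 6

6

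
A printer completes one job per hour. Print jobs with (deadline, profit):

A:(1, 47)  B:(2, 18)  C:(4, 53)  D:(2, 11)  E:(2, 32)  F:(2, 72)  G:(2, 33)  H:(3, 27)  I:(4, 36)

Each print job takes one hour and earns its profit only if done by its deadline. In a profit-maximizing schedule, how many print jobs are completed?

4

Sort by profit descending; place each in the latest free slot ≤ its deadline.
Profit order: F=72 C=53 A=47 I=36 G=33 E=32 H=27 B=18 D=11
Assign: F→slot 2, C→slot 4, A→slot 1, I→slot 3, G skipped, E skipped, H skipped, B skipped, D skipped.
Slots: [1:A] [2:F] [3:I] [4:C]
4 of 9 scheduled.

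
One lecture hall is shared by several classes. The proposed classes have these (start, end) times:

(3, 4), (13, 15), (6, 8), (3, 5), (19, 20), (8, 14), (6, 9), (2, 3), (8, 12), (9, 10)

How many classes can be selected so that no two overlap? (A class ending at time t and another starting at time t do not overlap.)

6

Sort by end time and greedily take each interval whose start is ≥ the last chosen end.
By end time: (2,3), (3,4), (3,5), (6,8), (6,9), (9,10), (8,12), (8,14), (13,15), (19,20).
Pick (2,3); next start ≥ 3 → (3,4); next start ≥ 4 → (6,8); next start ≥ 8 → (9,10); next start ≥ 10 → (13,15); next start ≥ 15 → (19,20).
Selected 6 classes.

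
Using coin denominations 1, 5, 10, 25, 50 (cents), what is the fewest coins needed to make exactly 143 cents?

8

143 = 2×50 + 1×25 + 1×10 + 1×5 + 3×1
Total coins = 2 + 1 + 1 + 1 + 3 = 8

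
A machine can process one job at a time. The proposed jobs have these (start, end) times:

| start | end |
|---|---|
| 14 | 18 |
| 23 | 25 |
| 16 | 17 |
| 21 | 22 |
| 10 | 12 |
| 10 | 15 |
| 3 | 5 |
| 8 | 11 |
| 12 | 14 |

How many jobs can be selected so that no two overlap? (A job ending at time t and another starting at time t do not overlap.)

Sorted by end: (3,5)  (8,11)  (10,12)  (12,14)  (10,15)  (16,17)  (14,18)  (21,22)  (23,25)
take (3,5); take (8,11); skip (10,12); take (12,14); skip (10,15); take (16,17); take (21,22); take (23,25).
Selected 6 jobs.

6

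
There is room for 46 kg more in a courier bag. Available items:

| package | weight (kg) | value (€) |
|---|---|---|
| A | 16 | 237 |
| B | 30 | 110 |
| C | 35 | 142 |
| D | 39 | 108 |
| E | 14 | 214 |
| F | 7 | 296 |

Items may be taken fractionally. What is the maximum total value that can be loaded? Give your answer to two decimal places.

Order: F (296/7=42.29) > E (214/14=15.29) > A (237/16=14.81) > C (142/35=4.06) > B (110/30=3.67) > D (108/39=2.77)
Fill: take F (7 @ 296) → take E (14 @ 214) → take A (16 @ 237) → take 9/35 of C → 36.51; 46/46 used.
Total value = 783.51

783.51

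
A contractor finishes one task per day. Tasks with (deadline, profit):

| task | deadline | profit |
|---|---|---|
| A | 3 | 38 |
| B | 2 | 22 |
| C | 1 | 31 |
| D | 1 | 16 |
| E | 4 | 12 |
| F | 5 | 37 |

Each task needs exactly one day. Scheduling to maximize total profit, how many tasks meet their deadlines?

Sort by profit descending; place each in the latest free slot ≤ its deadline.
By profit: A(d3,38), F(d5,37), C(d1,31), B(d2,22), D(d1,16), E(d4,12)
A→slot 3; F→slot 5; C→slot 1; B→slot 2; D skipped; E→slot 4.
5 of 6 scheduled.

5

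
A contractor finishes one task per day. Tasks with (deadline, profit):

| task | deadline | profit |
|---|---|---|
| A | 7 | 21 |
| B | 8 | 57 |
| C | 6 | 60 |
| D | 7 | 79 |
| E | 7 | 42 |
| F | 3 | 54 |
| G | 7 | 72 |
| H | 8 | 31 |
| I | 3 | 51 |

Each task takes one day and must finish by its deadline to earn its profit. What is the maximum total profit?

446

Sort by profit descending; place each in the latest free slot ≤ its deadline.
Profit order: D=79 G=72 C=60 B=57 F=54 I=51 E=42 H=31 A=21
Assign: D→slot 7, G→slot 6, C→slot 5, B→slot 8, F→slot 3, I→slot 2, E→slot 4, H→slot 1, A skipped.
Slots: [1:H] [2:I] [3:F] [4:E] [5:C] [6:G] [7:D] [8:B]
Profit = 31 + 51 + 54 + 42 + 60 + 72 + 79 + 57 = 446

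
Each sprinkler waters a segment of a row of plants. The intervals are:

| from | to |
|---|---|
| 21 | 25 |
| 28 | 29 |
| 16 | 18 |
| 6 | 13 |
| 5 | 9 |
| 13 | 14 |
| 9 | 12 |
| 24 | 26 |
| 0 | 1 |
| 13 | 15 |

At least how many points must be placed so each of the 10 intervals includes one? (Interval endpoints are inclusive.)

By right end: [0,1]  [5,9]  [9,12]  [6,13]  [13,14]  [13,15]  [16,18]  [21,25]  [24,26]  [28,29]
[0,1] uncovered → point at 1; [5,9] uncovered → point at 9; [13,14] uncovered → point at 14; [16,18] uncovered → point at 18; [21,25] uncovered → point at 25; [28,29] uncovered → point at 29.
Points: 1, 9, 14, 18, 25, 29 (6 total).

6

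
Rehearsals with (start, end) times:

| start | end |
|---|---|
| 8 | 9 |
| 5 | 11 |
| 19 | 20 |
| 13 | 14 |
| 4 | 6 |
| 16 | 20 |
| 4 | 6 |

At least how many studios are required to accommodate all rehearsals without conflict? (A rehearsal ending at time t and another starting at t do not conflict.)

3

The answer is the maximum number of intervals overlapping at any instant.
starts: [4, 4, 5, 8, 13, 16, 19]
ends:   [6, 6, 9, 11, 14, 20, 20]
s4→1 s4→2 s5→3  — peak 3.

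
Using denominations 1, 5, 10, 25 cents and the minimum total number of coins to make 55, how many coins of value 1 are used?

0

55 = 2×25 + 1×5
Count of 1: 0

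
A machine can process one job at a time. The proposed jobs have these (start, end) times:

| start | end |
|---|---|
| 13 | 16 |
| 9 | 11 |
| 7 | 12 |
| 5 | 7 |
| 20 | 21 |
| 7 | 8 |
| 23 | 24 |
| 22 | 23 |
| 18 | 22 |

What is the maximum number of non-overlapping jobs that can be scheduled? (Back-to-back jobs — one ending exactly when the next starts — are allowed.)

7

Order by finish time; keep every interval that doesn't clash with the previous kept one.
By end time: (5,7), (7,8), (9,11), (7,12), (13,16), (20,21), (18,22), (22,23), (23,24).
Pick (5,7); next start ≥ 7 → (7,8); next start ≥ 8 → (9,11); next start ≥ 11 → (13,16); next start ≥ 16 → (20,21); next start ≥ 21 → (22,23); next start ≥ 23 → (23,24).
Selected 7 jobs.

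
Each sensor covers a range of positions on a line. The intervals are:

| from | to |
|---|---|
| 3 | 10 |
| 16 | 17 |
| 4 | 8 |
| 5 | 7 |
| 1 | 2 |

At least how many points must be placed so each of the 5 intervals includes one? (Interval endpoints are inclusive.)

By right end: [1,2]  [5,7]  [4,8]  [3,10]  [16,17]
[1,2] uncovered → point at 2; [5,7] uncovered → point at 7; [16,17] uncovered → point at 17.
Points: 2, 7, 17 (3 total).

3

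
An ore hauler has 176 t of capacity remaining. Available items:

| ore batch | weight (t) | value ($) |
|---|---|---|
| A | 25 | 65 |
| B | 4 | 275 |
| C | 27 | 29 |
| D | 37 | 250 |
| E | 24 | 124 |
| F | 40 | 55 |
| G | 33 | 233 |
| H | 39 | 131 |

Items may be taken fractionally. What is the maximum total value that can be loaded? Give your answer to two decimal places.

Sort by value per unit weight and fill in that order.
Ratios (sorted): B 68.75, G 7.06, D 6.76, E 5.17, H 3.36, A 2.60, F 1.38, C 1.07
take B (4 @ 275); take G (33 @ 233); take D (37 @ 250); take E (24 @ 124); take H (39 @ 131); take A (25 @ 65); take 14/40 of F → 19.25. Capacity used 176/176.
Total value = 1097.25

1097.25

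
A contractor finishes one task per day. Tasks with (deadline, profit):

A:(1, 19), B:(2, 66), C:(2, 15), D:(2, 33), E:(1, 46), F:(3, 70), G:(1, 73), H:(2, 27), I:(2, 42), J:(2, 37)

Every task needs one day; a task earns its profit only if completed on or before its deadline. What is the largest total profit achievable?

209

By profit: G(d1,73), F(d3,70), B(d2,66), E(d1,46), I(d2,42), J(d2,37), D(d2,33), H(d2,27), A(d1,19), C(d2,15)
G→slot 1; F→slot 3; B→slot 2; E skipped; I skipped; J skipped; D skipped; H skipped; A skipped; C skipped.
Profit = 73 + 66 + 70 = 209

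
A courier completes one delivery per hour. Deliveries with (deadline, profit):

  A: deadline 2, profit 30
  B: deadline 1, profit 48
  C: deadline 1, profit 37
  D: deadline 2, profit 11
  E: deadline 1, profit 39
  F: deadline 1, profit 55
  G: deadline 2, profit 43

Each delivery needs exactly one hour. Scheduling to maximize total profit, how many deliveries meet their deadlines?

2

Take jobs in profit order; each goes to the latest open slot no later than its deadline.
By profit: F(d1,55), B(d1,48), G(d2,43), E(d1,39), C(d1,37), A(d2,30), D(d2,11)
F→slot 1; B skipped; G→slot 2; E skipped; C skipped; A skipped; D skipped.
2 of 7 scheduled.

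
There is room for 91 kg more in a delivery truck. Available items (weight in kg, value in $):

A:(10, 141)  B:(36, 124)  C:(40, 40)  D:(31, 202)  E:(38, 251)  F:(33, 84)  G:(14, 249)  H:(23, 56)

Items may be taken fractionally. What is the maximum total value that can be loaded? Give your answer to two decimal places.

829.97

Ratios (sorted): G 17.79, A 14.10, E 6.61, D 6.52, B 3.44, F 2.55, H 2.43, C 1.00
take G (14 @ 249); take A (10 @ 141); take E (38 @ 251); take 29/31 of D → 188.97. Capacity used 91/91.
Total value = 829.97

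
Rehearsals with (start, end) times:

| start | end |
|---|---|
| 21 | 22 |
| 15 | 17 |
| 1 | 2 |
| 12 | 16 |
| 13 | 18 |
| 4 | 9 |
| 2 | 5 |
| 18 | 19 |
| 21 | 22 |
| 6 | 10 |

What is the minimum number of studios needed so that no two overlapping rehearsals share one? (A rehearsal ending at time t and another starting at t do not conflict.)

3

Count concurrent intervals with a sweep; the peak is the room count.
starts: [1, 2, 4, 6, 12, 13, 15, 18, 21, 21]
ends:   [2, 5, 9, 10, 16, 17, 18, 19, 22, 22]
s1→1 e2→0 s2→1 s4→2 e5→1 s6→2 e9→1 e10→0 s12→1 s13→2 s15→3  — peak 3.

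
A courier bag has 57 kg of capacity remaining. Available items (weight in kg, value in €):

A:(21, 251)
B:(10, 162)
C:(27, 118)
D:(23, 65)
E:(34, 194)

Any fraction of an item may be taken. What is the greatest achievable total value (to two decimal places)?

Greedy by value/weight ratio, highest first.
Ratios (sorted): B 16.20, A 11.95, E 5.71, C 4.37, D 2.83
take B (10 @ 162); take A (21 @ 251); take 26/34 of E → 148.35. Capacity used 57/57.
Total value = 561.35

561.35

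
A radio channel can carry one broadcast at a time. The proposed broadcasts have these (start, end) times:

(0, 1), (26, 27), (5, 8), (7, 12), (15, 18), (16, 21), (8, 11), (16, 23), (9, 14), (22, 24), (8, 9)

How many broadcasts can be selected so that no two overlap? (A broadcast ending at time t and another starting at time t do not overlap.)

7

Greedy by earliest finish: after sorting by end time, pick each interval compatible with the last pick.
Sorted by end: (0,1)  (5,8)  (8,9)  (8,11)  (7,12)  (9,14)  (15,18)  (16,21)  (16,23)  (22,24)  (26,27)
take (0,1); take (5,8); take (8,9); take (9,14); take (15,18); skip (16,21); skip (16,23); take (22,24); take (26,27).
Selected 7 broadcasts.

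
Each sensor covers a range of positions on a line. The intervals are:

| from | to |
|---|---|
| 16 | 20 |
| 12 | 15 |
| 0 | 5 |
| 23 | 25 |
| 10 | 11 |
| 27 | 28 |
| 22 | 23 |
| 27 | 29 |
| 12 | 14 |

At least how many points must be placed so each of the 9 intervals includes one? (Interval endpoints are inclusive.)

Sort by right endpoint; whenever an interval is uncovered, place a point at its right end.
By right end: [0,5]  [10,11]  [12,14]  [12,15]  [16,20]  [22,23]  [23,25]  [27,28]  [27,29]
[0,5] uncovered → point at 5; [10,11] uncovered → point at 11; [12,14] uncovered → point at 14; [16,20] uncovered → point at 20; [22,23] uncovered → point at 23; [27,28] uncovered → point at 28.
Points: 5, 11, 14, 20, 23, 28 (6 total).

6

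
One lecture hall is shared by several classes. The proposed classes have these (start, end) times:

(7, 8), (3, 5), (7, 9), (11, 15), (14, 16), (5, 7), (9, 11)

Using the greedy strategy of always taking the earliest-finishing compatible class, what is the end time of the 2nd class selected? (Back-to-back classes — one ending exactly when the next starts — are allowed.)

7

By end time: (3,5), (5,7), (7,8), (7,9), (9,11), (11,15), (14,16).
Pick (3,5); next start ≥ 5 → (5,7); next start ≥ 7 → (7,8); next start ≥ 8 → (9,11); next start ≥ 11 → (11,15).
Selected: (3,5) (5,7) (7,8) (9,11) (11,15)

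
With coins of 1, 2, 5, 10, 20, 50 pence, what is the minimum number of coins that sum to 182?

6

Greedy: take as many of the largest coin as possible, then repeat with the remainder.
182 = 3×50 + 1×20 + 1×10 + 1×2
Total coins = 3 + 1 + 1 + 1 = 6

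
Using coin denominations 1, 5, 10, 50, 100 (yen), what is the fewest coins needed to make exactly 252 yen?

5

252 − 2×100→52 − 1×50→2 − 2×1→0
Total coins = 2 + 1 + 2 = 5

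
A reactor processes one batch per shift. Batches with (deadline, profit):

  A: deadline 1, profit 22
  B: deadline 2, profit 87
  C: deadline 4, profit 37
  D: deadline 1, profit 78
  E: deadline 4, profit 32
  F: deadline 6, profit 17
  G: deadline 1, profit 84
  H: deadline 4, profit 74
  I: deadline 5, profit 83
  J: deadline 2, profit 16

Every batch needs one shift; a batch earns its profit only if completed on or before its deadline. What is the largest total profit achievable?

382

Sort by profit descending; place each in the latest free slot ≤ its deadline.
Profit order: B=87 G=84 I=83 D=78 H=74 C=37 E=32 A=22 F=17 J=16
Assign: B→slot 2, G→slot 1, I→slot 5, D skipped, H→slot 4, C→slot 3, E skipped, A skipped, F→slot 6, J skipped.
Slots: [1:G] [2:B] [3:C] [4:H] [5:I] [6:F]
Profit = 84 + 87 + 37 + 74 + 83 + 17 = 382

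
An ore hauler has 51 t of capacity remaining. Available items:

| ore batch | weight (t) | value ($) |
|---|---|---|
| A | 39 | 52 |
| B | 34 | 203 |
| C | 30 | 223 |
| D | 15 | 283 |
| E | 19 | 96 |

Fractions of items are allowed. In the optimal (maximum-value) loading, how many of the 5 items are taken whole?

2

Sort by value per unit weight and fill in that order.
Ratios (sorted): D 18.87, C 7.43, B 5.97, E 5.05, A 1.33
take D (15 @ 283); take C (30 @ 223); take 6/34 of B → 35.82. Capacity used 51/51.
2 item(s) taken whole; one partial (take 6/34 of B).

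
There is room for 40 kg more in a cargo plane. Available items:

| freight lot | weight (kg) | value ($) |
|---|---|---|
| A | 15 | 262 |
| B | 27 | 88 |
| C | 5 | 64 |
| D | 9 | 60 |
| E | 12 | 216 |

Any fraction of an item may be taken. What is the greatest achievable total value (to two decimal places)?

595.33

Order: E (216/12=18.00) > A (262/15=17.47) > C (64/5=12.80) > D (60/9=6.67) > B (88/27=3.26)
Fill: take E (12 @ 216) → take A (15 @ 262) → take C (5 @ 64) → take 8/9 of D → 53.33; 40/40 used.
Total value = 595.33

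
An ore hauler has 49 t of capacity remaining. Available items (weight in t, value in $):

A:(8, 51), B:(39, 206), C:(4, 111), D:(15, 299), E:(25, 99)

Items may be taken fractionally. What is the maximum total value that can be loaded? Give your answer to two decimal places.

Greedy by value/weight ratio, highest first.
Order: C (111/4=27.75) > D (299/15=19.93) > A (51/8=6.38) > B (206/39=5.28) > E (99/25=3.96)
Fill: take C (4 @ 111) → take D (15 @ 299) → take A (8 @ 51) → take 22/39 of B → 116.21; 49/49 used.
Total value = 577.21

577.21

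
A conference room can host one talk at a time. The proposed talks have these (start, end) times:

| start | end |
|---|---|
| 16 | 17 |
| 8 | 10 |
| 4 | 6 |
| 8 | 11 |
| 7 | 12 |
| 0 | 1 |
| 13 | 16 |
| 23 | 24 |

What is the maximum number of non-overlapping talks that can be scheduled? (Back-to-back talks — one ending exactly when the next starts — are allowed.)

Sorted by end: (0,1)  (4,6)  (8,10)  (8,11)  (7,12)  (13,16)  (16,17)  (23,24)
take (0,1); take (4,6); take (8,10); take (13,16); take (16,17); take (23,24).
Selected 6 talks.

6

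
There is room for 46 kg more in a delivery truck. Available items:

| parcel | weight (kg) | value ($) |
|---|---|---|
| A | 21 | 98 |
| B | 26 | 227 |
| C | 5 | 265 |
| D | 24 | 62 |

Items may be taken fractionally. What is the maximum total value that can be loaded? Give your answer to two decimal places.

562.00

Ratios (sorted): C 53.00, B 8.73, A 4.67, D 2.58
take C (5 @ 265); take B (26 @ 227); take 15/21 of A → 70.00. Capacity used 46/46.
Total value = 562.00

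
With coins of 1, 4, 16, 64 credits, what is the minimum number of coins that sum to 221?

8

221 − 3×64→29 − 1×16→13 − 3×4→1 − 1×1→0
Total coins = 3 + 1 + 3 + 1 = 8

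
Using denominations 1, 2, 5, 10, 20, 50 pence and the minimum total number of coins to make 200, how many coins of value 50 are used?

4

200 − 4×50→0
Count of 50: 4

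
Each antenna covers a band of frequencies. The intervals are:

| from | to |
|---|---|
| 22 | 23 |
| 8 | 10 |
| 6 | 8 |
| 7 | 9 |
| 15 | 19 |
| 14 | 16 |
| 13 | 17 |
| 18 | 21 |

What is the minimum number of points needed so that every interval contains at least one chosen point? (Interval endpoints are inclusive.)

4

Sort by right endpoint; whenever an interval is uncovered, place a point at its right end.
Sorted: [6,8] [7,9] [8,10] [14,16] [13,17] [15,19] [18,21] [22,23]
{[6,8],[7,9],[8,10]} hit by 8; {[14,16],[13,17],[15,19]} hit by 16; {[18,21]} hit by 21; {[22,23]} hit by 23.
Points: 8, 16, 21, 23 (4 total).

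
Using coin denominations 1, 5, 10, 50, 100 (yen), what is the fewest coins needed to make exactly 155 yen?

Use the largest denomination that fits, subtract, and repeat.
155 = 1×100 + 1×50 + 1×5
Total coins = 1 + 1 + 1 = 3

3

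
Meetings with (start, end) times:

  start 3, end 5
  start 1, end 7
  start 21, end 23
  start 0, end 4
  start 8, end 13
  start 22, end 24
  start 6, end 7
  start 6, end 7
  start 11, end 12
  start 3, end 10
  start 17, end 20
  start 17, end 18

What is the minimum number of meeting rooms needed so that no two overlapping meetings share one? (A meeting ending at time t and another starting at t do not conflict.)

Count concurrent intervals with a sweep; the peak is the room count.
starts: [0, 1, 3, 3, 6, 6, 8, 11, 17, 17, 21, 22]
ends:   [4, 5, 7, 7, 7, 10, 12, 13, 18, 20, 23, 24]
s0→1 s1→2 s3→3 s3→4  — peak 4.

4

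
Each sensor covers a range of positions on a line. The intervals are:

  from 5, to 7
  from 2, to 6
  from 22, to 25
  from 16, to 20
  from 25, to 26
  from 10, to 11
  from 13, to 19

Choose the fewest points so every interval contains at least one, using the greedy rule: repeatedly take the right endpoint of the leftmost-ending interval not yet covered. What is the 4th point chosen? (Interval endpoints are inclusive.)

Process intervals by earliest right end; each time one isn't hit yet, stab at its right endpoint.
By right end: [2,6]  [5,7]  [10,11]  [13,19]  [16,20]  [22,25]  [25,26]
[2,6] uncovered → point at 6; [10,11] uncovered → point at 11; [13,19] uncovered → point at 19; [22,25] uncovered → point at 25.
Points: 6, 11, 19, 25 (4 total).

25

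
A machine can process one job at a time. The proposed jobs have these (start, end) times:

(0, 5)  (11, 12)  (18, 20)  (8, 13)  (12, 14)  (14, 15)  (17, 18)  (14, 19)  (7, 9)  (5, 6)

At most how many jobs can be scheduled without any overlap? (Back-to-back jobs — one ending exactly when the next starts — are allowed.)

8

Sort by end time and greedily take each interval whose start is ≥ the last chosen end.
By end time: (0,5), (5,6), (7,9), (11,12), (8,13), (12,14), (14,15), (17,18), (14,19), (18,20).
Pick (0,5); next start ≥ 5 → (5,6); next start ≥ 6 → (7,9); next start ≥ 9 → (11,12); next start ≥ 12 → (12,14); next start ≥ 14 → (14,15); next start ≥ 15 → (17,18); next start ≥ 18 → (18,20).
Selected 8 jobs.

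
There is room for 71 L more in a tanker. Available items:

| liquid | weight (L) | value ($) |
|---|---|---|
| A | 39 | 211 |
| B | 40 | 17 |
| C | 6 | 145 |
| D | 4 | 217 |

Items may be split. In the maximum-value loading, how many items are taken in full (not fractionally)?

Sort by value per unit weight and fill in that order.
Order: D (217/4=54.25) > C (145/6=24.17) > A (211/39=5.41) > B (17/40=0.42)
Fill: take D (4 @ 217) → take C (6 @ 145) → take A (39 @ 211) → take 22/40 of B → 9.35; 71/71 used.
3 item(s) taken whole; one partial (take 22/40 of B).

3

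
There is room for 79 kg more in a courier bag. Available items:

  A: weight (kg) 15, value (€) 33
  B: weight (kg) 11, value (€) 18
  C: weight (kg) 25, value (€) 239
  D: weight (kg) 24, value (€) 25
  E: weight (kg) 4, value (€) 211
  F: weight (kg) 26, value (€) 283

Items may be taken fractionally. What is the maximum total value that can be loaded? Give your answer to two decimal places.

780.73

Greedy by value/weight ratio, highest first.
Order: E (211/4=52.75) > F (283/26=10.88) > C (239/25=9.56) > A (33/15=2.20) > B (18/11=1.64) > D (25/24=1.04)
Fill: take E (4 @ 211) → take F (26 @ 283) → take C (25 @ 239) → take A (15 @ 33) → take 9/11 of B → 14.73; 79/79 used.
Total value = 780.73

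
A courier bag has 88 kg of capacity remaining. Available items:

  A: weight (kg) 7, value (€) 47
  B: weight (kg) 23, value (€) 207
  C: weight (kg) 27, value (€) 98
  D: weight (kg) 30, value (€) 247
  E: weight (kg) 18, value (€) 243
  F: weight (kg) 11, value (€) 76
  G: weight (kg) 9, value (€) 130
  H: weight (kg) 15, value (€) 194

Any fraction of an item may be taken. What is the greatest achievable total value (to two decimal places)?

Sort by value per unit weight and fill in that order.
Ratios (sorted): G 14.44, E 13.50, H 12.93, B 9.00, D 8.23, F 6.91, A 6.71, C 3.63
take G (9 @ 130); take E (18 @ 243); take H (15 @ 194); take B (23 @ 207); take 23/30 of D → 189.37. Capacity used 88/88.
Total value = 963.37

963.37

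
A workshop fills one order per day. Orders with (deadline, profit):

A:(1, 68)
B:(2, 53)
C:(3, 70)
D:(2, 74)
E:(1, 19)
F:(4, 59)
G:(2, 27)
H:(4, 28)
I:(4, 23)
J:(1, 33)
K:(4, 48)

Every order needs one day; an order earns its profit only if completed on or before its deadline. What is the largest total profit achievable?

Sort by profit descending; place each in the latest free slot ≤ its deadline.
By profit: D(d2,74), C(d3,70), A(d1,68), F(d4,59), B(d2,53), K(d4,48), J(d1,33), H(d4,28), G(d2,27), I(d4,23), E(d1,19)
D→slot 2; C→slot 3; A→slot 1; F→slot 4; B skipped; K skipped; J skipped; H skipped; G skipped; I skipped; E skipped.
Profit = 68 + 74 + 70 + 59 = 271

271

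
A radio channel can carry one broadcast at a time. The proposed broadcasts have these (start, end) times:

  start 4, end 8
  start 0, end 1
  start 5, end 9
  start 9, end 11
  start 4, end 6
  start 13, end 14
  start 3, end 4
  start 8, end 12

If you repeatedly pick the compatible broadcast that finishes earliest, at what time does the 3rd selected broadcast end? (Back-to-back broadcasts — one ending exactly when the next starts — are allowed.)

6

Sort by end time and greedily take each interval whose start is ≥ the last chosen end.
Sorted by end: (0,1)  (3,4)  (4,6)  (4,8)  (5,9)  (9,11)  (8,12)  (13,14)
take (0,1); take (3,4); take (4,6); take (9,11); skip (8,12); take (13,14).
Selected: (0,1) (3,4) (4,6) (9,11) (13,14)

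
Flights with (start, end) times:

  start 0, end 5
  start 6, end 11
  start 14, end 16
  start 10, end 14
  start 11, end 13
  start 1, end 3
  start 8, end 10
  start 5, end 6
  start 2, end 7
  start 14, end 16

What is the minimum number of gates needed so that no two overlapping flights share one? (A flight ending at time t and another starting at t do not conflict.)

Events (time:±→running): 0:+→1 1:+→2 2:+→3 … peak 3.

3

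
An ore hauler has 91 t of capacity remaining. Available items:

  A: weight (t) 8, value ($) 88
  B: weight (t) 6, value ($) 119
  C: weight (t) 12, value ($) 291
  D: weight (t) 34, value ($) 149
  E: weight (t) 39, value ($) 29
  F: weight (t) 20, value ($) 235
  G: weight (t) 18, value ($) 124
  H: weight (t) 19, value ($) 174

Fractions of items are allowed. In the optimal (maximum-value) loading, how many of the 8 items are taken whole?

6

Order: C (291/12=24.25) > B (119/6=19.83) > F (235/20=11.75) > A (88/8=11.00) > H (174/19=9.16) > G (124/18=6.89) > D (149/34=4.38) > E (29/39=0.74)
Fill: take C (12 @ 291) → take B (6 @ 119) → take F (20 @ 235) → take A (8 @ 88) → take H (19 @ 174) → take G (18 @ 124) → take 8/34 of D → 35.06; 91/91 used.
6 item(s) taken whole; one partial (take 8/34 of D).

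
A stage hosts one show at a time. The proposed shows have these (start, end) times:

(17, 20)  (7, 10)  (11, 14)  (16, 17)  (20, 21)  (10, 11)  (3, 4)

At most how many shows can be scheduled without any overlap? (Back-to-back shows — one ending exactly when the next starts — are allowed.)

7

Sorted by end: (3,4)  (7,10)  (10,11)  (11,14)  (16,17)  (17,20)  (20,21)
take (3,4); take (7,10); take (10,11); take (11,14); take (16,17); take (17,20); take (20,21).
Selected 7 shows.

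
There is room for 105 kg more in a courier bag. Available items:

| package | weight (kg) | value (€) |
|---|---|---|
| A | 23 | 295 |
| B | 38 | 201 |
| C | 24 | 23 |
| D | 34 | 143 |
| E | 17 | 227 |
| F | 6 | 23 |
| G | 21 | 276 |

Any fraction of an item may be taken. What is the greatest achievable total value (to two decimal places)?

1024.24

Ratios (sorted): E 13.35, G 13.14, A 12.83, B 5.29, D 4.21, F 3.83, C 0.96
take E (17 @ 227); take G (21 @ 276); take A (23 @ 295); take B (38 @ 201); take 6/34 of D → 25.24. Capacity used 105/105.
Total value = 1024.24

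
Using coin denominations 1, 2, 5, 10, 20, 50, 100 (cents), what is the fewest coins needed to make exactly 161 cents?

4

Greedy: take as many of the largest coin as possible, then repeat with the remainder.
161 = 1×100 + 1×50 + 1×10 + 1×1
Total coins = 1 + 1 + 1 + 1 = 4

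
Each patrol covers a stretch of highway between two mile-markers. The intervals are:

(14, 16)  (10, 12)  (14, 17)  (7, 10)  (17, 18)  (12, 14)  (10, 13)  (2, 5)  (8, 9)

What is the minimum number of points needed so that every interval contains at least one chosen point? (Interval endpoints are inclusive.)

5

Process intervals by earliest right end; each time one isn't hit yet, stab at its right endpoint.
By right end: [2,5]  [8,9]  [7,10]  [10,12]  [10,13]  [12,14]  [14,16]  [14,17]  [17,18]
[2,5] uncovered → point at 5; [8,9] uncovered → point at 9; [10,12] uncovered → point at 12; [14,16] uncovered → point at 16; [17,18] uncovered → point at 18.
Points: 5, 9, 12, 16, 18 (5 total).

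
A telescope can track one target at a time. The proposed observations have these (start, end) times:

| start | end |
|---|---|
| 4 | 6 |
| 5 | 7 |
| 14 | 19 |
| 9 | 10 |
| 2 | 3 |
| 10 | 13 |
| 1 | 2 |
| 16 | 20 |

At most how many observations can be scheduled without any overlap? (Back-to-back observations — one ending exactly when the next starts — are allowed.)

Sort by end time and greedily take each interval whose start is ≥ the last chosen end.
By end time: (1,2), (2,3), (4,6), (5,7), (9,10), (10,13), (14,19), (16,20).
Pick (1,2); next start ≥ 2 → (2,3); next start ≥ 3 → (4,6); next start ≥ 6 → (9,10); next start ≥ 10 → (10,13); next start ≥ 13 → (14,19).
Selected 6 observations.

6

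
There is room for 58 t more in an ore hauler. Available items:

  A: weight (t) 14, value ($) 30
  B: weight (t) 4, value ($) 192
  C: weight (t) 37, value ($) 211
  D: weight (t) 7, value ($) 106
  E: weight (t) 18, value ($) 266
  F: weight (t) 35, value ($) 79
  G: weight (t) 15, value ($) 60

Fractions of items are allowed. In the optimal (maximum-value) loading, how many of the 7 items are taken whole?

3

Greedy by value/weight ratio, highest first.
Ratios (sorted): B 48.00, D 15.14, E 14.78, C 5.70, G 4.00, F 2.26, A 2.14
take B (4 @ 192); take D (7 @ 106); take E (18 @ 266); take 29/37 of C → 165.38. Capacity used 58/58.
3 item(s) taken whole; one partial (take 29/37 of C).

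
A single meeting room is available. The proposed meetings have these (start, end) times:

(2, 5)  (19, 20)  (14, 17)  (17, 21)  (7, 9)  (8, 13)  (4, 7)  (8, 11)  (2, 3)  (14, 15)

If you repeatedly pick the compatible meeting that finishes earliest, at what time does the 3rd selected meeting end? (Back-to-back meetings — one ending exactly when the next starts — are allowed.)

9

Greedy by earliest finish: after sorting by end time, pick each interval compatible with the last pick.
By end time: (2,3), (2,5), (4,7), (7,9), (8,11), (8,13), (14,15), (14,17), (19,20), (17,21).
Pick (2,3); next start ≥ 3 → (4,7); next start ≥ 7 → (7,9); next start ≥ 9 → (14,15); next start ≥ 15 → (19,20).
Selected: (2,3) (4,7) (7,9) (14,15) (19,20)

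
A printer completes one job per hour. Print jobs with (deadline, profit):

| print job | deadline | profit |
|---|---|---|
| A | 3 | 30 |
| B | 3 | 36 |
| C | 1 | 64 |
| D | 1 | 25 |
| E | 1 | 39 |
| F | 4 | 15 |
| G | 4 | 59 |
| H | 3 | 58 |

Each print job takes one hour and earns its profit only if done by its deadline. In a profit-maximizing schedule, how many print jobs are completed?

Take jobs in profit order; each goes to the latest open slot no later than its deadline.
Profit order: C=64 G=59 H=58 E=39 B=36 A=30 D=25 F=15
Assign: C→slot 1, G→slot 4, H→slot 3, E skipped, B→slot 2, A skipped, D skipped, F skipped.
Slots: [1:C] [2:B] [3:H] [4:G]
4 of 8 scheduled.

4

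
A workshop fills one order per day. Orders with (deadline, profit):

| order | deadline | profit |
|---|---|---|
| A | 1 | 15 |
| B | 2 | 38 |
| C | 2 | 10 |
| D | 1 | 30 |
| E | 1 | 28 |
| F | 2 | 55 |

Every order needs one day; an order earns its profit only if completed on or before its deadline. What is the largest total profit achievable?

93

Sort by profit descending; place each in the latest free slot ≤ its deadline.
By profit: F(d2,55), B(d2,38), D(d1,30), E(d1,28), A(d1,15), C(d2,10)
F→slot 2; B→slot 1; D skipped; E skipped; A skipped; C skipped.
Profit = 38 + 55 = 93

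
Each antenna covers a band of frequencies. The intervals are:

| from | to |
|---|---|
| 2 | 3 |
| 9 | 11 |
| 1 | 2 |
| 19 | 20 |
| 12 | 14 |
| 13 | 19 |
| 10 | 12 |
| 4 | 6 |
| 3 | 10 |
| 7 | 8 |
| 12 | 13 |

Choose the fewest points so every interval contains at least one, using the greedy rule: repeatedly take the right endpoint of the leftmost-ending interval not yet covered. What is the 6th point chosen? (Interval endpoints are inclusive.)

20

Process intervals by earliest right end; each time one isn't hit yet, stab at its right endpoint.
Sorted: [1,2] [2,3] [4,6] [7,8] [3,10] [9,11] [10,12] [12,13] [12,14] [13,19] [19,20]
{[1,2],[2,3]} hit by 2; {[4,6]} hit by 6; {[7,8],[3,10]} hit by 8; {[9,11],[10,12]} hit by 11; {[12,13],[12,14],[13,19]} hit by 13; {[19,20]} hit by 20.
Points: 2, 6, 8, 11, 13, 20 (6 total).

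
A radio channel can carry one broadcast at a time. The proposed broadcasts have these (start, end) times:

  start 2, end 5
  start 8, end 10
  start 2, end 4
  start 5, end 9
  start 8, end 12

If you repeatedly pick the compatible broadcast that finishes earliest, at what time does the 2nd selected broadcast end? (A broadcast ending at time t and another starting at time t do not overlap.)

By end time: (2,4), (2,5), (5,9), (8,10), (8,12).
Pick (2,4); next start ≥ 4 → (5,9).
Selected: (2,4) (5,9)

9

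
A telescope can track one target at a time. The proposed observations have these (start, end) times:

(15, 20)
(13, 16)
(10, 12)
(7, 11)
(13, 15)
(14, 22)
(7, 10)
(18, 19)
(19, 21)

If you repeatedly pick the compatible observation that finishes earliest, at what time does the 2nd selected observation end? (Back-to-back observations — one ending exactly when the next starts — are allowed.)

By end time: (7,10), (7,11), (10,12), (13,15), (13,16), (18,19), (15,20), (19,21), (14,22).
Pick (7,10); next start ≥ 10 → (10,12); next start ≥ 12 → (13,15); next start ≥ 15 → (18,19); next start ≥ 19 → (19,21).
Selected: (7,10) (10,12) (13,15) (18,19) (19,21)

12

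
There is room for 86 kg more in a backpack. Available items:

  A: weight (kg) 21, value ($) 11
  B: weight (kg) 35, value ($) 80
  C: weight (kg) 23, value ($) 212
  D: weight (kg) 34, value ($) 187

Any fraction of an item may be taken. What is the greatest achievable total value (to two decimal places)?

465.29

Sort by value per unit weight and fill in that order.
Order: C (212/23=9.22) > D (187/34=5.50) > B (80/35=2.29) > A (11/21=0.52)
Fill: take C (23 @ 212) → take D (34 @ 187) → take 29/35 of B → 66.29; 86/86 used.
Total value = 465.29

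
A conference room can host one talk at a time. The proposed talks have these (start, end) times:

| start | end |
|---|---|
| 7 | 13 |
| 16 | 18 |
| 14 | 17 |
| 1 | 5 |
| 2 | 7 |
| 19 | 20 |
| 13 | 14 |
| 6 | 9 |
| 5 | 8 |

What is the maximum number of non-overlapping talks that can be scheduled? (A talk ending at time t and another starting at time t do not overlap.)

5

Greedy by earliest finish: after sorting by end time, pick each interval compatible with the last pick.
Sorted by end: (1,5)  (2,7)  (5,8)  (6,9)  (7,13)  (13,14)  (14,17)  (16,18)  (19,20)
take (1,5); skip (2,7); take (5,8); take (13,14); take (14,17); skip (16,18); take (19,20).
Selected 5 talks.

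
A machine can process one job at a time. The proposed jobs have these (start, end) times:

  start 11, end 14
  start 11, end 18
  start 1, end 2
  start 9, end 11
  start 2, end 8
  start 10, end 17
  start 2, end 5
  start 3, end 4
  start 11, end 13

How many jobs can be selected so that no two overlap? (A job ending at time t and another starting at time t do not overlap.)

4

Order by finish time; keep every interval that doesn't clash with the previous kept one.
By end time: (1,2), (3,4), (2,5), (2,8), (9,11), (11,13), (11,14), (10,17), (11,18).
Pick (1,2); next start ≥ 2 → (3,4); next start ≥ 4 → (9,11); next start ≥ 11 → (11,13).
Selected 4 jobs.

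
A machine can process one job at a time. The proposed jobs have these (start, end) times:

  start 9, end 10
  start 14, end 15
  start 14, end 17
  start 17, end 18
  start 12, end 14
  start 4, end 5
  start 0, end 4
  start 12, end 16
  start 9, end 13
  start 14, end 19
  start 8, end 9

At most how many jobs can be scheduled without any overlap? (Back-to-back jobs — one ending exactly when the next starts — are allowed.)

7

Order by finish time; keep every interval that doesn't clash with the previous kept one.
Sorted by end: (0,4)  (4,5)  (8,9)  (9,10)  (9,13)  (12,14)  (14,15)  (12,16)  (14,17)  (17,18)  (14,19)
take (0,4); take (4,5); take (8,9); take (9,10); take (12,14); take (14,15); skip (14,17); take (17,18).
Selected 7 jobs.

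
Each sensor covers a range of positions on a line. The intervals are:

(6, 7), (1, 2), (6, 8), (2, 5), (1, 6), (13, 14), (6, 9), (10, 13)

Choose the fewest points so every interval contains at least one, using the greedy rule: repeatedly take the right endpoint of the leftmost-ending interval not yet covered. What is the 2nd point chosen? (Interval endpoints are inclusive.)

7

Sorted: [1,2] [2,5] [1,6] [6,7] [6,8] [6,9] [10,13] [13,14]
{[1,2],[2,5],[1,6]} hit by 2; {[6,7],[6,8],[6,9]} hit by 7; {[10,13],[13,14]} hit by 13.
Points: 2, 7, 13 (3 total).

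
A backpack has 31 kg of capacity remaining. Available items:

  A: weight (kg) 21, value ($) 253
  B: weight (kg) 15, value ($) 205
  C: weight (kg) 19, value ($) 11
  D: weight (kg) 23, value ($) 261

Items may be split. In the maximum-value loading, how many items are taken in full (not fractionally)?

Sort by value per unit weight and fill in that order.
Ratios (sorted): B 13.67, A 12.05, D 11.35, C 0.58
take B (15 @ 205); take 16/21 of A → 192.76. Capacity used 31/31.
1 item(s) taken whole; one partial (take 16/21 of A).

1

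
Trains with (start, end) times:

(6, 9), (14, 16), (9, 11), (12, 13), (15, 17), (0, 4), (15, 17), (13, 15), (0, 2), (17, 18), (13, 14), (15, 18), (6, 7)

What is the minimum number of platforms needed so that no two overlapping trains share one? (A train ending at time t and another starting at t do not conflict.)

The answer is the maximum number of intervals overlapping at any instant.
Events (time:±→running): 0:+→1 0:+→2 2:-→1 4:-→0 6:+→1 6:+→2 7:-→1 9:-→0 9:+→1 11:-→0 12:+→1 13:-→0 13:+→1 13:+→2 14:-→1 14:+→2 15:-→1 15:+→2 15:+→3 15:+→4 … peak 4.

4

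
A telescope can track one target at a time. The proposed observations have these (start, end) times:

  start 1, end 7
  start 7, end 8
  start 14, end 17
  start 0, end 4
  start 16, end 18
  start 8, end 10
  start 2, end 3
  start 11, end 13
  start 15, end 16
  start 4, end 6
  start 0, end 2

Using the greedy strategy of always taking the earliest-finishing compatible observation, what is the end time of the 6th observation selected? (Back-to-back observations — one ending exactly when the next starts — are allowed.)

13

Sorted by end: (0,2)  (2,3)  (0,4)  (4,6)  (1,7)  (7,8)  (8,10)  (11,13)  (15,16)  (14,17)  (16,18)
take (0,2); take (2,3); skip (0,4); take (4,6); take (7,8); take (8,10); take (11,13); take (15,16); take (16,18).
Selected: (0,2) (2,3) (4,6) (7,8) (8,10) (11,13) (15,16) (16,18)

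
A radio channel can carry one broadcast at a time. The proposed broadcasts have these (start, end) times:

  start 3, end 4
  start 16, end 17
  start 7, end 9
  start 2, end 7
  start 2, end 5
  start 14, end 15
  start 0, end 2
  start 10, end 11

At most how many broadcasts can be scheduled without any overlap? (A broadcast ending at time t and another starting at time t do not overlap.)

Order by finish time; keep every interval that doesn't clash with the previous kept one.
Sorted by end: (0,2)  (3,4)  (2,5)  (2,7)  (7,9)  (10,11)  (14,15)  (16,17)
take (0,2); take (3,4); skip (2,7); take (7,9); take (10,11); take (14,15); take (16,17).
Selected 6 broadcasts.

6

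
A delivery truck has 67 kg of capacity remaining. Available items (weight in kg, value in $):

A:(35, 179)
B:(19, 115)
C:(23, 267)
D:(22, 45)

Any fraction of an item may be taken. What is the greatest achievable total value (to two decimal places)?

Sort by value per unit weight and fill in that order.
Order: C (267/23=11.61) > B (115/19=6.05) > A (179/35=5.11) > D (45/22=2.05)
Fill: take C (23 @ 267) → take B (19 @ 115) → take 25/35 of A → 127.86; 67/67 used.
Total value = 509.86

509.86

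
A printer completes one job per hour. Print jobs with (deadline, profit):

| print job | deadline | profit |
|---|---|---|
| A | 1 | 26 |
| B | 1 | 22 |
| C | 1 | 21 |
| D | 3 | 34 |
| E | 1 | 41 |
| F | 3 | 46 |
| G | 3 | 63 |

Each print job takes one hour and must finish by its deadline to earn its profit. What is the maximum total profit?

150

Take jobs in profit order; each goes to the latest open slot no later than its deadline.
By profit: G(d3,63), F(d3,46), E(d1,41), D(d3,34), A(d1,26), B(d1,22), C(d1,21)
G→slot 3; F→slot 2; E→slot 1; D skipped; A skipped; B skipped; C skipped.
Profit = 41 + 46 + 63 = 150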